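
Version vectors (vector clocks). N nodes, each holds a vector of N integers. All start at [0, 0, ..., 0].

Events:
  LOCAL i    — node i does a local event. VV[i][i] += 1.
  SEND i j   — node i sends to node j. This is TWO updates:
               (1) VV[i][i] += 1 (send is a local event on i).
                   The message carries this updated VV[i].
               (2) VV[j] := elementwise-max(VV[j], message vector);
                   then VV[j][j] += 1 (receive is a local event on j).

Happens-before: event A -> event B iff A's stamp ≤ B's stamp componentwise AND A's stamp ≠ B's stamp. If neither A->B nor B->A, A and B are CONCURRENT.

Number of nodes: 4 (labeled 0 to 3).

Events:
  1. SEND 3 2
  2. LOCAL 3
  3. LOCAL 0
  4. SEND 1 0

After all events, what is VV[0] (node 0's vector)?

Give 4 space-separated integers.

Initial: VV[0]=[0, 0, 0, 0]
Initial: VV[1]=[0, 0, 0, 0]
Initial: VV[2]=[0, 0, 0, 0]
Initial: VV[3]=[0, 0, 0, 0]
Event 1: SEND 3->2: VV[3][3]++ -> VV[3]=[0, 0, 0, 1], msg_vec=[0, 0, 0, 1]; VV[2]=max(VV[2],msg_vec) then VV[2][2]++ -> VV[2]=[0, 0, 1, 1]
Event 2: LOCAL 3: VV[3][3]++ -> VV[3]=[0, 0, 0, 2]
Event 3: LOCAL 0: VV[0][0]++ -> VV[0]=[1, 0, 0, 0]
Event 4: SEND 1->0: VV[1][1]++ -> VV[1]=[0, 1, 0, 0], msg_vec=[0, 1, 0, 0]; VV[0]=max(VV[0],msg_vec) then VV[0][0]++ -> VV[0]=[2, 1, 0, 0]
Final vectors: VV[0]=[2, 1, 0, 0]; VV[1]=[0, 1, 0, 0]; VV[2]=[0, 0, 1, 1]; VV[3]=[0, 0, 0, 2]

Answer: 2 1 0 0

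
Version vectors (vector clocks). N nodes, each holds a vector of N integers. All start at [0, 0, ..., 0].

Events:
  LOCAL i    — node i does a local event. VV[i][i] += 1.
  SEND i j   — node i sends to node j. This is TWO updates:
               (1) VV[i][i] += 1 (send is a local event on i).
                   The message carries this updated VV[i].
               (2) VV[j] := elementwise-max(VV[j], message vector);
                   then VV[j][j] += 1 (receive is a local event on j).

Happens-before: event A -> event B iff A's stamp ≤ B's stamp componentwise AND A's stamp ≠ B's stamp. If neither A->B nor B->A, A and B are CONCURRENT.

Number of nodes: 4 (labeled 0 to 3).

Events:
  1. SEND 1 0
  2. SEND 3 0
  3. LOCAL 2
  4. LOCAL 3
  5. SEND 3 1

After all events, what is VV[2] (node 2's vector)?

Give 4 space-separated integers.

Answer: 0 0 1 0

Derivation:
Initial: VV[0]=[0, 0, 0, 0]
Initial: VV[1]=[0, 0, 0, 0]
Initial: VV[2]=[0, 0, 0, 0]
Initial: VV[3]=[0, 0, 0, 0]
Event 1: SEND 1->0: VV[1][1]++ -> VV[1]=[0, 1, 0, 0], msg_vec=[0, 1, 0, 0]; VV[0]=max(VV[0],msg_vec) then VV[0][0]++ -> VV[0]=[1, 1, 0, 0]
Event 2: SEND 3->0: VV[3][3]++ -> VV[3]=[0, 0, 0, 1], msg_vec=[0, 0, 0, 1]; VV[0]=max(VV[0],msg_vec) then VV[0][0]++ -> VV[0]=[2, 1, 0, 1]
Event 3: LOCAL 2: VV[2][2]++ -> VV[2]=[0, 0, 1, 0]
Event 4: LOCAL 3: VV[3][3]++ -> VV[3]=[0, 0, 0, 2]
Event 5: SEND 3->1: VV[3][3]++ -> VV[3]=[0, 0, 0, 3], msg_vec=[0, 0, 0, 3]; VV[1]=max(VV[1],msg_vec) then VV[1][1]++ -> VV[1]=[0, 2, 0, 3]
Final vectors: VV[0]=[2, 1, 0, 1]; VV[1]=[0, 2, 0, 3]; VV[2]=[0, 0, 1, 0]; VV[3]=[0, 0, 0, 3]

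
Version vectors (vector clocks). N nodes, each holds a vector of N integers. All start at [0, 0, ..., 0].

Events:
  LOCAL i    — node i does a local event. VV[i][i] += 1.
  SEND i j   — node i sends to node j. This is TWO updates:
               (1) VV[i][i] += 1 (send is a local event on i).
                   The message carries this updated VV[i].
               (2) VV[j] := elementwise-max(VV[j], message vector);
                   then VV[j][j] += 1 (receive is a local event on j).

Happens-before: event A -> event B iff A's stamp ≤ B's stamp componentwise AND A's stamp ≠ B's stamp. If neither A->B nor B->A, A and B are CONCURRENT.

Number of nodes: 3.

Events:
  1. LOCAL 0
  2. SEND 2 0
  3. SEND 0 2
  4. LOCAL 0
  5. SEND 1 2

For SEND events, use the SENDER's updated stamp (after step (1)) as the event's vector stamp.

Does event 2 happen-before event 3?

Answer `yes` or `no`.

Answer: yes

Derivation:
Initial: VV[0]=[0, 0, 0]
Initial: VV[1]=[0, 0, 0]
Initial: VV[2]=[0, 0, 0]
Event 1: LOCAL 0: VV[0][0]++ -> VV[0]=[1, 0, 0]
Event 2: SEND 2->0: VV[2][2]++ -> VV[2]=[0, 0, 1], msg_vec=[0, 0, 1]; VV[0]=max(VV[0],msg_vec) then VV[0][0]++ -> VV[0]=[2, 0, 1]
Event 3: SEND 0->2: VV[0][0]++ -> VV[0]=[3, 0, 1], msg_vec=[3, 0, 1]; VV[2]=max(VV[2],msg_vec) then VV[2][2]++ -> VV[2]=[3, 0, 2]
Event 4: LOCAL 0: VV[0][0]++ -> VV[0]=[4, 0, 1]
Event 5: SEND 1->2: VV[1][1]++ -> VV[1]=[0, 1, 0], msg_vec=[0, 1, 0]; VV[2]=max(VV[2],msg_vec) then VV[2][2]++ -> VV[2]=[3, 1, 3]
Event 2 stamp: [0, 0, 1]
Event 3 stamp: [3, 0, 1]
[0, 0, 1] <= [3, 0, 1]? True. Equal? False. Happens-before: True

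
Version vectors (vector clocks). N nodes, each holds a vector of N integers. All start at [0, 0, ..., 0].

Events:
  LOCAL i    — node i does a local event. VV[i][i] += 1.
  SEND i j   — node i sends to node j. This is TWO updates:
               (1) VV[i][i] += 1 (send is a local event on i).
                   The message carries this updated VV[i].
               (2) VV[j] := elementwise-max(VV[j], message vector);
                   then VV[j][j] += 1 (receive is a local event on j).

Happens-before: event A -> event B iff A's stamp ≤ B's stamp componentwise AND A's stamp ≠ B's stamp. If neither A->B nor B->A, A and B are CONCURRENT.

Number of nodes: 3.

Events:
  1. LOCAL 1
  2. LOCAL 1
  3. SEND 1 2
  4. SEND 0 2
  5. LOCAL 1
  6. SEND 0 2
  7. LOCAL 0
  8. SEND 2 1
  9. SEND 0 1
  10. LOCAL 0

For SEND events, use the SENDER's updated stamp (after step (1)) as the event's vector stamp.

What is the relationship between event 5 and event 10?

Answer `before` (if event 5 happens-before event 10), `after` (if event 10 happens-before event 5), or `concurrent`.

Initial: VV[0]=[0, 0, 0]
Initial: VV[1]=[0, 0, 0]
Initial: VV[2]=[0, 0, 0]
Event 1: LOCAL 1: VV[1][1]++ -> VV[1]=[0, 1, 0]
Event 2: LOCAL 1: VV[1][1]++ -> VV[1]=[0, 2, 0]
Event 3: SEND 1->2: VV[1][1]++ -> VV[1]=[0, 3, 0], msg_vec=[0, 3, 0]; VV[2]=max(VV[2],msg_vec) then VV[2][2]++ -> VV[2]=[0, 3, 1]
Event 4: SEND 0->2: VV[0][0]++ -> VV[0]=[1, 0, 0], msg_vec=[1, 0, 0]; VV[2]=max(VV[2],msg_vec) then VV[2][2]++ -> VV[2]=[1, 3, 2]
Event 5: LOCAL 1: VV[1][1]++ -> VV[1]=[0, 4, 0]
Event 6: SEND 0->2: VV[0][0]++ -> VV[0]=[2, 0, 0], msg_vec=[2, 0, 0]; VV[2]=max(VV[2],msg_vec) then VV[2][2]++ -> VV[2]=[2, 3, 3]
Event 7: LOCAL 0: VV[0][0]++ -> VV[0]=[3, 0, 0]
Event 8: SEND 2->1: VV[2][2]++ -> VV[2]=[2, 3, 4], msg_vec=[2, 3, 4]; VV[1]=max(VV[1],msg_vec) then VV[1][1]++ -> VV[1]=[2, 5, 4]
Event 9: SEND 0->1: VV[0][0]++ -> VV[0]=[4, 0, 0], msg_vec=[4, 0, 0]; VV[1]=max(VV[1],msg_vec) then VV[1][1]++ -> VV[1]=[4, 6, 4]
Event 10: LOCAL 0: VV[0][0]++ -> VV[0]=[5, 0, 0]
Event 5 stamp: [0, 4, 0]
Event 10 stamp: [5, 0, 0]
[0, 4, 0] <= [5, 0, 0]? False
[5, 0, 0] <= [0, 4, 0]? False
Relation: concurrent

Answer: concurrent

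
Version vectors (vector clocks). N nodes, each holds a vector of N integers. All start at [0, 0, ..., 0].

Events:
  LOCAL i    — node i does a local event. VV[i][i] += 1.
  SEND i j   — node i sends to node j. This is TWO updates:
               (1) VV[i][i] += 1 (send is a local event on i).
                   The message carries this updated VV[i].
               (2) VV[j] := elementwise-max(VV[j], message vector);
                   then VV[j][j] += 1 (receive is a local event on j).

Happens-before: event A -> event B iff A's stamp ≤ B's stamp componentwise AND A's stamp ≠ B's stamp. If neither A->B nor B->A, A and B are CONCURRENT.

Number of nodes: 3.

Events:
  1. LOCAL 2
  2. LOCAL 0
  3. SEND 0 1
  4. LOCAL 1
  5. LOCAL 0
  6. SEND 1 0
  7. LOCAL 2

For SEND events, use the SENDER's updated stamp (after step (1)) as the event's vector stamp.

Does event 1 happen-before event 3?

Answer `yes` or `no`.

Answer: no

Derivation:
Initial: VV[0]=[0, 0, 0]
Initial: VV[1]=[0, 0, 0]
Initial: VV[2]=[0, 0, 0]
Event 1: LOCAL 2: VV[2][2]++ -> VV[2]=[0, 0, 1]
Event 2: LOCAL 0: VV[0][0]++ -> VV[0]=[1, 0, 0]
Event 3: SEND 0->1: VV[0][0]++ -> VV[0]=[2, 0, 0], msg_vec=[2, 0, 0]; VV[1]=max(VV[1],msg_vec) then VV[1][1]++ -> VV[1]=[2, 1, 0]
Event 4: LOCAL 1: VV[1][1]++ -> VV[1]=[2, 2, 0]
Event 5: LOCAL 0: VV[0][0]++ -> VV[0]=[3, 0, 0]
Event 6: SEND 1->0: VV[1][1]++ -> VV[1]=[2, 3, 0], msg_vec=[2, 3, 0]; VV[0]=max(VV[0],msg_vec) then VV[0][0]++ -> VV[0]=[4, 3, 0]
Event 7: LOCAL 2: VV[2][2]++ -> VV[2]=[0, 0, 2]
Event 1 stamp: [0, 0, 1]
Event 3 stamp: [2, 0, 0]
[0, 0, 1] <= [2, 0, 0]? False. Equal? False. Happens-before: False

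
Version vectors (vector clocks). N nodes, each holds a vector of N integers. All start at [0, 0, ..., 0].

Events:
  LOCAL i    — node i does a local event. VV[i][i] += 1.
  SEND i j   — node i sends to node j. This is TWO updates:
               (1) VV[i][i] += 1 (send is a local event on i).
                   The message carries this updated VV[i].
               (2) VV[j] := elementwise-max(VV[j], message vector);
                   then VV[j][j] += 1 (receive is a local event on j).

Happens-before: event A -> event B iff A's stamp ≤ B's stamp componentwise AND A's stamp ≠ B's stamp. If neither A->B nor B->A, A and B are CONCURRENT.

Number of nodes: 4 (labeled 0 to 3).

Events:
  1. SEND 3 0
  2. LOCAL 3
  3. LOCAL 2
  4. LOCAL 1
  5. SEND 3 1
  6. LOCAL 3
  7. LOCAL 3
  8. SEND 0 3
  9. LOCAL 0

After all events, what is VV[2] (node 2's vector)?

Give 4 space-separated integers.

Initial: VV[0]=[0, 0, 0, 0]
Initial: VV[1]=[0, 0, 0, 0]
Initial: VV[2]=[0, 0, 0, 0]
Initial: VV[3]=[0, 0, 0, 0]
Event 1: SEND 3->0: VV[3][3]++ -> VV[3]=[0, 0, 0, 1], msg_vec=[0, 0, 0, 1]; VV[0]=max(VV[0],msg_vec) then VV[0][0]++ -> VV[0]=[1, 0, 0, 1]
Event 2: LOCAL 3: VV[3][3]++ -> VV[3]=[0, 0, 0, 2]
Event 3: LOCAL 2: VV[2][2]++ -> VV[2]=[0, 0, 1, 0]
Event 4: LOCAL 1: VV[1][1]++ -> VV[1]=[0, 1, 0, 0]
Event 5: SEND 3->1: VV[3][3]++ -> VV[3]=[0, 0, 0, 3], msg_vec=[0, 0, 0, 3]; VV[1]=max(VV[1],msg_vec) then VV[1][1]++ -> VV[1]=[0, 2, 0, 3]
Event 6: LOCAL 3: VV[3][3]++ -> VV[3]=[0, 0, 0, 4]
Event 7: LOCAL 3: VV[3][3]++ -> VV[3]=[0, 0, 0, 5]
Event 8: SEND 0->3: VV[0][0]++ -> VV[0]=[2, 0, 0, 1], msg_vec=[2, 0, 0, 1]; VV[3]=max(VV[3],msg_vec) then VV[3][3]++ -> VV[3]=[2, 0, 0, 6]
Event 9: LOCAL 0: VV[0][0]++ -> VV[0]=[3, 0, 0, 1]
Final vectors: VV[0]=[3, 0, 0, 1]; VV[1]=[0, 2, 0, 3]; VV[2]=[0, 0, 1, 0]; VV[3]=[2, 0, 0, 6]

Answer: 0 0 1 0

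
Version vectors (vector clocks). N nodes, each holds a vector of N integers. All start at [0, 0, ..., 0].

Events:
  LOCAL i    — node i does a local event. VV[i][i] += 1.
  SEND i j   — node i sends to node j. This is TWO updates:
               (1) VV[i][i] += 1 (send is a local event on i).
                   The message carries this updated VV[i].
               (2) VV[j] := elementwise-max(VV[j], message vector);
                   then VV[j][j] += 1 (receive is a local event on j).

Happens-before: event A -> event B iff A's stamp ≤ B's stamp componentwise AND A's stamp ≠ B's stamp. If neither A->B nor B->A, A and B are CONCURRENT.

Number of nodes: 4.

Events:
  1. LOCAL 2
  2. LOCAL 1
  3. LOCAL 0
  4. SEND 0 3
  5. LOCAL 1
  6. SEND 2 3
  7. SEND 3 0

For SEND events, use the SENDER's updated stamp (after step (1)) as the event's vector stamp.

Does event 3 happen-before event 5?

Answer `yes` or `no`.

Answer: no

Derivation:
Initial: VV[0]=[0, 0, 0, 0]
Initial: VV[1]=[0, 0, 0, 0]
Initial: VV[2]=[0, 0, 0, 0]
Initial: VV[3]=[0, 0, 0, 0]
Event 1: LOCAL 2: VV[2][2]++ -> VV[2]=[0, 0, 1, 0]
Event 2: LOCAL 1: VV[1][1]++ -> VV[1]=[0, 1, 0, 0]
Event 3: LOCAL 0: VV[0][0]++ -> VV[0]=[1, 0, 0, 0]
Event 4: SEND 0->3: VV[0][0]++ -> VV[0]=[2, 0, 0, 0], msg_vec=[2, 0, 0, 0]; VV[3]=max(VV[3],msg_vec) then VV[3][3]++ -> VV[3]=[2, 0, 0, 1]
Event 5: LOCAL 1: VV[1][1]++ -> VV[1]=[0, 2, 0, 0]
Event 6: SEND 2->3: VV[2][2]++ -> VV[2]=[0, 0, 2, 0], msg_vec=[0, 0, 2, 0]; VV[3]=max(VV[3],msg_vec) then VV[3][3]++ -> VV[3]=[2, 0, 2, 2]
Event 7: SEND 3->0: VV[3][3]++ -> VV[3]=[2, 0, 2, 3], msg_vec=[2, 0, 2, 3]; VV[0]=max(VV[0],msg_vec) then VV[0][0]++ -> VV[0]=[3, 0, 2, 3]
Event 3 stamp: [1, 0, 0, 0]
Event 5 stamp: [0, 2, 0, 0]
[1, 0, 0, 0] <= [0, 2, 0, 0]? False. Equal? False. Happens-before: False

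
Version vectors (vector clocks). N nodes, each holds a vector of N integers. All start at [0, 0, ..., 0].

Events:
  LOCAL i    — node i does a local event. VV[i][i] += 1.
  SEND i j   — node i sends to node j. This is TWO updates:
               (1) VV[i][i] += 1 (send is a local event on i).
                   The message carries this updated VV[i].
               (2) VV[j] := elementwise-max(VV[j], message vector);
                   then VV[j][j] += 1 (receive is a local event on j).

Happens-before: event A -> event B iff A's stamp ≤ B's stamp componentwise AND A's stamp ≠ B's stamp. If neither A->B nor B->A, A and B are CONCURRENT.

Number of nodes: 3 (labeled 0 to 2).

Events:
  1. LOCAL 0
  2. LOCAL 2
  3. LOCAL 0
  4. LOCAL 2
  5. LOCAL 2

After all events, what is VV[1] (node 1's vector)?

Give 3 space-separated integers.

Initial: VV[0]=[0, 0, 0]
Initial: VV[1]=[0, 0, 0]
Initial: VV[2]=[0, 0, 0]
Event 1: LOCAL 0: VV[0][0]++ -> VV[0]=[1, 0, 0]
Event 2: LOCAL 2: VV[2][2]++ -> VV[2]=[0, 0, 1]
Event 3: LOCAL 0: VV[0][0]++ -> VV[0]=[2, 0, 0]
Event 4: LOCAL 2: VV[2][2]++ -> VV[2]=[0, 0, 2]
Event 5: LOCAL 2: VV[2][2]++ -> VV[2]=[0, 0, 3]
Final vectors: VV[0]=[2, 0, 0]; VV[1]=[0, 0, 0]; VV[2]=[0, 0, 3]

Answer: 0 0 0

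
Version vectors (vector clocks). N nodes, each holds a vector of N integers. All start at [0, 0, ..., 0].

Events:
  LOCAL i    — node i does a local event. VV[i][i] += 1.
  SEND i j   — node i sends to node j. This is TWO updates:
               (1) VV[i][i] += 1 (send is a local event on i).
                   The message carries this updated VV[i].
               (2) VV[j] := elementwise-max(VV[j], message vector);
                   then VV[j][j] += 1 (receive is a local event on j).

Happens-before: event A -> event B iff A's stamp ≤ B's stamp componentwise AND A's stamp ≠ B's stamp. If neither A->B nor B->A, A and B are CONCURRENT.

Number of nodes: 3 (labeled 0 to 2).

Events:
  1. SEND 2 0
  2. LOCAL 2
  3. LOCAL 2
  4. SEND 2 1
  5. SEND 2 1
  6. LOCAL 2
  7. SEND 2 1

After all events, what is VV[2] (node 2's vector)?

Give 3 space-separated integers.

Initial: VV[0]=[0, 0, 0]
Initial: VV[1]=[0, 0, 0]
Initial: VV[2]=[0, 0, 0]
Event 1: SEND 2->0: VV[2][2]++ -> VV[2]=[0, 0, 1], msg_vec=[0, 0, 1]; VV[0]=max(VV[0],msg_vec) then VV[0][0]++ -> VV[0]=[1, 0, 1]
Event 2: LOCAL 2: VV[2][2]++ -> VV[2]=[0, 0, 2]
Event 3: LOCAL 2: VV[2][2]++ -> VV[2]=[0, 0, 3]
Event 4: SEND 2->1: VV[2][2]++ -> VV[2]=[0, 0, 4], msg_vec=[0, 0, 4]; VV[1]=max(VV[1],msg_vec) then VV[1][1]++ -> VV[1]=[0, 1, 4]
Event 5: SEND 2->1: VV[2][2]++ -> VV[2]=[0, 0, 5], msg_vec=[0, 0, 5]; VV[1]=max(VV[1],msg_vec) then VV[1][1]++ -> VV[1]=[0, 2, 5]
Event 6: LOCAL 2: VV[2][2]++ -> VV[2]=[0, 0, 6]
Event 7: SEND 2->1: VV[2][2]++ -> VV[2]=[0, 0, 7], msg_vec=[0, 0, 7]; VV[1]=max(VV[1],msg_vec) then VV[1][1]++ -> VV[1]=[0, 3, 7]
Final vectors: VV[0]=[1, 0, 1]; VV[1]=[0, 3, 7]; VV[2]=[0, 0, 7]

Answer: 0 0 7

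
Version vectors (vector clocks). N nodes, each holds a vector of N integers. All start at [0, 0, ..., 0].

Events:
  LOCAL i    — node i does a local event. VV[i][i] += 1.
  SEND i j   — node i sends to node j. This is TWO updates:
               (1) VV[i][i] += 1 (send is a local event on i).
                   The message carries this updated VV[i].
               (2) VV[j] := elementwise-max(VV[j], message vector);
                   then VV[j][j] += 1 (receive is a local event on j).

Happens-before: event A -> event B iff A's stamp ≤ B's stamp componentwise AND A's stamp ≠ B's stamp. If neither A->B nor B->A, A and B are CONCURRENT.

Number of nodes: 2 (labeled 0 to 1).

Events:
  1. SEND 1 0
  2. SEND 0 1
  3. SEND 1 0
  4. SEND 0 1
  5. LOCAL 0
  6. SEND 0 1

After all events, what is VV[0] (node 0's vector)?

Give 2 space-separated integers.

Answer: 6 3

Derivation:
Initial: VV[0]=[0, 0]
Initial: VV[1]=[0, 0]
Event 1: SEND 1->0: VV[1][1]++ -> VV[1]=[0, 1], msg_vec=[0, 1]; VV[0]=max(VV[0],msg_vec) then VV[0][0]++ -> VV[0]=[1, 1]
Event 2: SEND 0->1: VV[0][0]++ -> VV[0]=[2, 1], msg_vec=[2, 1]; VV[1]=max(VV[1],msg_vec) then VV[1][1]++ -> VV[1]=[2, 2]
Event 3: SEND 1->0: VV[1][1]++ -> VV[1]=[2, 3], msg_vec=[2, 3]; VV[0]=max(VV[0],msg_vec) then VV[0][0]++ -> VV[0]=[3, 3]
Event 4: SEND 0->1: VV[0][0]++ -> VV[0]=[4, 3], msg_vec=[4, 3]; VV[1]=max(VV[1],msg_vec) then VV[1][1]++ -> VV[1]=[4, 4]
Event 5: LOCAL 0: VV[0][0]++ -> VV[0]=[5, 3]
Event 6: SEND 0->1: VV[0][0]++ -> VV[0]=[6, 3], msg_vec=[6, 3]; VV[1]=max(VV[1],msg_vec) then VV[1][1]++ -> VV[1]=[6, 5]
Final vectors: VV[0]=[6, 3]; VV[1]=[6, 5]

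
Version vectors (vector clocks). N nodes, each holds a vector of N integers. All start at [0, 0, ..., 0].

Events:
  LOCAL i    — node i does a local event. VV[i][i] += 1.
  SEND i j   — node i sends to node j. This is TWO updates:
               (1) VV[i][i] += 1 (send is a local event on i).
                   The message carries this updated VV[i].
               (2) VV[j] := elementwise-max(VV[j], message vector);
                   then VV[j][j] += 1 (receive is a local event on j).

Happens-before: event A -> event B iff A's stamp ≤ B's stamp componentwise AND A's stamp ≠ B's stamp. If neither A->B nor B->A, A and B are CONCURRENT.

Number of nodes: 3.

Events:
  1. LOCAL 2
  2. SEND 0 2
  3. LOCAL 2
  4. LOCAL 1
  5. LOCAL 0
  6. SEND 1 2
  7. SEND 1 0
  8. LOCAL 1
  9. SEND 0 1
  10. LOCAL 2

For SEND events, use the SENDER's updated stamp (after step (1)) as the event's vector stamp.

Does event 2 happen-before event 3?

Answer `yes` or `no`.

Answer: yes

Derivation:
Initial: VV[0]=[0, 0, 0]
Initial: VV[1]=[0, 0, 0]
Initial: VV[2]=[0, 0, 0]
Event 1: LOCAL 2: VV[2][2]++ -> VV[2]=[0, 0, 1]
Event 2: SEND 0->2: VV[0][0]++ -> VV[0]=[1, 0, 0], msg_vec=[1, 0, 0]; VV[2]=max(VV[2],msg_vec) then VV[2][2]++ -> VV[2]=[1, 0, 2]
Event 3: LOCAL 2: VV[2][2]++ -> VV[2]=[1, 0, 3]
Event 4: LOCAL 1: VV[1][1]++ -> VV[1]=[0, 1, 0]
Event 5: LOCAL 0: VV[0][0]++ -> VV[0]=[2, 0, 0]
Event 6: SEND 1->2: VV[1][1]++ -> VV[1]=[0, 2, 0], msg_vec=[0, 2, 0]; VV[2]=max(VV[2],msg_vec) then VV[2][2]++ -> VV[2]=[1, 2, 4]
Event 7: SEND 1->0: VV[1][1]++ -> VV[1]=[0, 3, 0], msg_vec=[0, 3, 0]; VV[0]=max(VV[0],msg_vec) then VV[0][0]++ -> VV[0]=[3, 3, 0]
Event 8: LOCAL 1: VV[1][1]++ -> VV[1]=[0, 4, 0]
Event 9: SEND 0->1: VV[0][0]++ -> VV[0]=[4, 3, 0], msg_vec=[4, 3, 0]; VV[1]=max(VV[1],msg_vec) then VV[1][1]++ -> VV[1]=[4, 5, 0]
Event 10: LOCAL 2: VV[2][2]++ -> VV[2]=[1, 2, 5]
Event 2 stamp: [1, 0, 0]
Event 3 stamp: [1, 0, 3]
[1, 0, 0] <= [1, 0, 3]? True. Equal? False. Happens-before: True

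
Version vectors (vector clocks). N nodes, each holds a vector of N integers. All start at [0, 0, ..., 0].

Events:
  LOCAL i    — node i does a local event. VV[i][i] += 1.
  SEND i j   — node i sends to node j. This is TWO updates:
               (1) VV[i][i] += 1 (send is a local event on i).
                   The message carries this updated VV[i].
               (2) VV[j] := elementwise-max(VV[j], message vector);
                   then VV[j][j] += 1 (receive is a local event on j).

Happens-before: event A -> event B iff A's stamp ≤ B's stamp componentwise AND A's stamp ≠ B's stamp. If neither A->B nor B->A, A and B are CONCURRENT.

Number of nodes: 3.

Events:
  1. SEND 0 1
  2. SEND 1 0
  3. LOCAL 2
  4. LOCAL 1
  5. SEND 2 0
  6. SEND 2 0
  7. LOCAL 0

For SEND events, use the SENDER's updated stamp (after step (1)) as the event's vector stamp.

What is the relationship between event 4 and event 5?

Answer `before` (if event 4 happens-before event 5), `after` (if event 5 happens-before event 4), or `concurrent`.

Initial: VV[0]=[0, 0, 0]
Initial: VV[1]=[0, 0, 0]
Initial: VV[2]=[0, 0, 0]
Event 1: SEND 0->1: VV[0][0]++ -> VV[0]=[1, 0, 0], msg_vec=[1, 0, 0]; VV[1]=max(VV[1],msg_vec) then VV[1][1]++ -> VV[1]=[1, 1, 0]
Event 2: SEND 1->0: VV[1][1]++ -> VV[1]=[1, 2, 0], msg_vec=[1, 2, 0]; VV[0]=max(VV[0],msg_vec) then VV[0][0]++ -> VV[0]=[2, 2, 0]
Event 3: LOCAL 2: VV[2][2]++ -> VV[2]=[0, 0, 1]
Event 4: LOCAL 1: VV[1][1]++ -> VV[1]=[1, 3, 0]
Event 5: SEND 2->0: VV[2][2]++ -> VV[2]=[0, 0, 2], msg_vec=[0, 0, 2]; VV[0]=max(VV[0],msg_vec) then VV[0][0]++ -> VV[0]=[3, 2, 2]
Event 6: SEND 2->0: VV[2][2]++ -> VV[2]=[0, 0, 3], msg_vec=[0, 0, 3]; VV[0]=max(VV[0],msg_vec) then VV[0][0]++ -> VV[0]=[4, 2, 3]
Event 7: LOCAL 0: VV[0][0]++ -> VV[0]=[5, 2, 3]
Event 4 stamp: [1, 3, 0]
Event 5 stamp: [0, 0, 2]
[1, 3, 0] <= [0, 0, 2]? False
[0, 0, 2] <= [1, 3, 0]? False
Relation: concurrent

Answer: concurrent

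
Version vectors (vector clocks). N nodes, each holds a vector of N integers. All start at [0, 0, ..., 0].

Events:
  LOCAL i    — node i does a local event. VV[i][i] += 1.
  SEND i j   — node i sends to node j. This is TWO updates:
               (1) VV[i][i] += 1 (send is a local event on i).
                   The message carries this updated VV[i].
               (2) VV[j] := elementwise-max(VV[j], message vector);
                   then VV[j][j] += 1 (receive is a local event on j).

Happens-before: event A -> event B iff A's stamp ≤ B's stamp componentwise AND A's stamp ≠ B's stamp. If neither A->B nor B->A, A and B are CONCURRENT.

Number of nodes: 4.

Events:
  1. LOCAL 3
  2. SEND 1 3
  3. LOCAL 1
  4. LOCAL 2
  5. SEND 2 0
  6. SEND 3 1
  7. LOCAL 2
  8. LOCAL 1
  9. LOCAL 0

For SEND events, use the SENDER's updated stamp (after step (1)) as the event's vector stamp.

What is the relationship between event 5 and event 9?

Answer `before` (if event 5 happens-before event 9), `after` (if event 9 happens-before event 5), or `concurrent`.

Initial: VV[0]=[0, 0, 0, 0]
Initial: VV[1]=[0, 0, 0, 0]
Initial: VV[2]=[0, 0, 0, 0]
Initial: VV[3]=[0, 0, 0, 0]
Event 1: LOCAL 3: VV[3][3]++ -> VV[3]=[0, 0, 0, 1]
Event 2: SEND 1->3: VV[1][1]++ -> VV[1]=[0, 1, 0, 0], msg_vec=[0, 1, 0, 0]; VV[3]=max(VV[3],msg_vec) then VV[3][3]++ -> VV[3]=[0, 1, 0, 2]
Event 3: LOCAL 1: VV[1][1]++ -> VV[1]=[0, 2, 0, 0]
Event 4: LOCAL 2: VV[2][2]++ -> VV[2]=[0, 0, 1, 0]
Event 5: SEND 2->0: VV[2][2]++ -> VV[2]=[0, 0, 2, 0], msg_vec=[0, 0, 2, 0]; VV[0]=max(VV[0],msg_vec) then VV[0][0]++ -> VV[0]=[1, 0, 2, 0]
Event 6: SEND 3->1: VV[3][3]++ -> VV[3]=[0, 1, 0, 3], msg_vec=[0, 1, 0, 3]; VV[1]=max(VV[1],msg_vec) then VV[1][1]++ -> VV[1]=[0, 3, 0, 3]
Event 7: LOCAL 2: VV[2][2]++ -> VV[2]=[0, 0, 3, 0]
Event 8: LOCAL 1: VV[1][1]++ -> VV[1]=[0, 4, 0, 3]
Event 9: LOCAL 0: VV[0][0]++ -> VV[0]=[2, 0, 2, 0]
Event 5 stamp: [0, 0, 2, 0]
Event 9 stamp: [2, 0, 2, 0]
[0, 0, 2, 0] <= [2, 0, 2, 0]? True
[2, 0, 2, 0] <= [0, 0, 2, 0]? False
Relation: before

Answer: before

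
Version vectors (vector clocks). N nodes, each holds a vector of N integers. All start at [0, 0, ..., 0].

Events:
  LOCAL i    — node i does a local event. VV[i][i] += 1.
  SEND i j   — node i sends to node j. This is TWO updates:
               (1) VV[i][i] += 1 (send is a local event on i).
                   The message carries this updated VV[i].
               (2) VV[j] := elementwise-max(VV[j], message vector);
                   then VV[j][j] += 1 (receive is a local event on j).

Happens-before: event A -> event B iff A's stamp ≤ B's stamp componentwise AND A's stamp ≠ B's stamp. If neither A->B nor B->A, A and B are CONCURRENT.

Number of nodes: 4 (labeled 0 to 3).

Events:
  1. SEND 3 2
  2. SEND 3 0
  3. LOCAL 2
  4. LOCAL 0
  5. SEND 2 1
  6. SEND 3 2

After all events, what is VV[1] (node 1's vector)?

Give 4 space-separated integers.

Initial: VV[0]=[0, 0, 0, 0]
Initial: VV[1]=[0, 0, 0, 0]
Initial: VV[2]=[0, 0, 0, 0]
Initial: VV[3]=[0, 0, 0, 0]
Event 1: SEND 3->2: VV[3][3]++ -> VV[3]=[0, 0, 0, 1], msg_vec=[0, 0, 0, 1]; VV[2]=max(VV[2],msg_vec) then VV[2][2]++ -> VV[2]=[0, 0, 1, 1]
Event 2: SEND 3->0: VV[3][3]++ -> VV[3]=[0, 0, 0, 2], msg_vec=[0, 0, 0, 2]; VV[0]=max(VV[0],msg_vec) then VV[0][0]++ -> VV[0]=[1, 0, 0, 2]
Event 3: LOCAL 2: VV[2][2]++ -> VV[2]=[0, 0, 2, 1]
Event 4: LOCAL 0: VV[0][0]++ -> VV[0]=[2, 0, 0, 2]
Event 5: SEND 2->1: VV[2][2]++ -> VV[2]=[0, 0, 3, 1], msg_vec=[0, 0, 3, 1]; VV[1]=max(VV[1],msg_vec) then VV[1][1]++ -> VV[1]=[0, 1, 3, 1]
Event 6: SEND 3->2: VV[3][3]++ -> VV[3]=[0, 0, 0, 3], msg_vec=[0, 0, 0, 3]; VV[2]=max(VV[2],msg_vec) then VV[2][2]++ -> VV[2]=[0, 0, 4, 3]
Final vectors: VV[0]=[2, 0, 0, 2]; VV[1]=[0, 1, 3, 1]; VV[2]=[0, 0, 4, 3]; VV[3]=[0, 0, 0, 3]

Answer: 0 1 3 1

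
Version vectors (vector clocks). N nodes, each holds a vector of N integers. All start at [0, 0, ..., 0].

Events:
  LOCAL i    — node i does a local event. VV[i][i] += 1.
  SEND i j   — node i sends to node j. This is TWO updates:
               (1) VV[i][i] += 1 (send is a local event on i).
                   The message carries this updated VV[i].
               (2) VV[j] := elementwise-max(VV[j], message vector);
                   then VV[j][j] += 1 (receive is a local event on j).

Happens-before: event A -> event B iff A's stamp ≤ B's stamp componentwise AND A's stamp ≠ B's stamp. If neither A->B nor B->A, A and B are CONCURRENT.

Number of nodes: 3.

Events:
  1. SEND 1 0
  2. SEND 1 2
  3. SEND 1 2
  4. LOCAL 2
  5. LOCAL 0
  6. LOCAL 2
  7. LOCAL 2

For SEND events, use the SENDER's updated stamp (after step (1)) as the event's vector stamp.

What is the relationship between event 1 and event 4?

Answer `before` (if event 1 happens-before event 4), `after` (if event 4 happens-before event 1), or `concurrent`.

Answer: before

Derivation:
Initial: VV[0]=[0, 0, 0]
Initial: VV[1]=[0, 0, 0]
Initial: VV[2]=[0, 0, 0]
Event 1: SEND 1->0: VV[1][1]++ -> VV[1]=[0, 1, 0], msg_vec=[0, 1, 0]; VV[0]=max(VV[0],msg_vec) then VV[0][0]++ -> VV[0]=[1, 1, 0]
Event 2: SEND 1->2: VV[1][1]++ -> VV[1]=[0, 2, 0], msg_vec=[0, 2, 0]; VV[2]=max(VV[2],msg_vec) then VV[2][2]++ -> VV[2]=[0, 2, 1]
Event 3: SEND 1->2: VV[1][1]++ -> VV[1]=[0, 3, 0], msg_vec=[0, 3, 0]; VV[2]=max(VV[2],msg_vec) then VV[2][2]++ -> VV[2]=[0, 3, 2]
Event 4: LOCAL 2: VV[2][2]++ -> VV[2]=[0, 3, 3]
Event 5: LOCAL 0: VV[0][0]++ -> VV[0]=[2, 1, 0]
Event 6: LOCAL 2: VV[2][2]++ -> VV[2]=[0, 3, 4]
Event 7: LOCAL 2: VV[2][2]++ -> VV[2]=[0, 3, 5]
Event 1 stamp: [0, 1, 0]
Event 4 stamp: [0, 3, 3]
[0, 1, 0] <= [0, 3, 3]? True
[0, 3, 3] <= [0, 1, 0]? False
Relation: before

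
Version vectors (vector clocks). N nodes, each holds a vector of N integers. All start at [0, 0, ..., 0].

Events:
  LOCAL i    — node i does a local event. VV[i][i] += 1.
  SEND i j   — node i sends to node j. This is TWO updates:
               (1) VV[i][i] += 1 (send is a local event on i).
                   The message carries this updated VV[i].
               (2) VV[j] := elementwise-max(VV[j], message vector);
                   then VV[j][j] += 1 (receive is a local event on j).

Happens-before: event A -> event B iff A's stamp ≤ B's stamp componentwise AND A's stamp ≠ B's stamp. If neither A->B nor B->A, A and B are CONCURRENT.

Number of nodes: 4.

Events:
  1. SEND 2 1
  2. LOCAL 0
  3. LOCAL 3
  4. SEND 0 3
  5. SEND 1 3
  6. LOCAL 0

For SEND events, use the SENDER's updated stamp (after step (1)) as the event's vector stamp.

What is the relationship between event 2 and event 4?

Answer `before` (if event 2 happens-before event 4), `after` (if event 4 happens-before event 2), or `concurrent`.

Initial: VV[0]=[0, 0, 0, 0]
Initial: VV[1]=[0, 0, 0, 0]
Initial: VV[2]=[0, 0, 0, 0]
Initial: VV[3]=[0, 0, 0, 0]
Event 1: SEND 2->1: VV[2][2]++ -> VV[2]=[0, 0, 1, 0], msg_vec=[0, 0, 1, 0]; VV[1]=max(VV[1],msg_vec) then VV[1][1]++ -> VV[1]=[0, 1, 1, 0]
Event 2: LOCAL 0: VV[0][0]++ -> VV[0]=[1, 0, 0, 0]
Event 3: LOCAL 3: VV[3][3]++ -> VV[3]=[0, 0, 0, 1]
Event 4: SEND 0->3: VV[0][0]++ -> VV[0]=[2, 0, 0, 0], msg_vec=[2, 0, 0, 0]; VV[3]=max(VV[3],msg_vec) then VV[3][3]++ -> VV[3]=[2, 0, 0, 2]
Event 5: SEND 1->3: VV[1][1]++ -> VV[1]=[0, 2, 1, 0], msg_vec=[0, 2, 1, 0]; VV[3]=max(VV[3],msg_vec) then VV[3][3]++ -> VV[3]=[2, 2, 1, 3]
Event 6: LOCAL 0: VV[0][0]++ -> VV[0]=[3, 0, 0, 0]
Event 2 stamp: [1, 0, 0, 0]
Event 4 stamp: [2, 0, 0, 0]
[1, 0, 0, 0] <= [2, 0, 0, 0]? True
[2, 0, 0, 0] <= [1, 0, 0, 0]? False
Relation: before

Answer: before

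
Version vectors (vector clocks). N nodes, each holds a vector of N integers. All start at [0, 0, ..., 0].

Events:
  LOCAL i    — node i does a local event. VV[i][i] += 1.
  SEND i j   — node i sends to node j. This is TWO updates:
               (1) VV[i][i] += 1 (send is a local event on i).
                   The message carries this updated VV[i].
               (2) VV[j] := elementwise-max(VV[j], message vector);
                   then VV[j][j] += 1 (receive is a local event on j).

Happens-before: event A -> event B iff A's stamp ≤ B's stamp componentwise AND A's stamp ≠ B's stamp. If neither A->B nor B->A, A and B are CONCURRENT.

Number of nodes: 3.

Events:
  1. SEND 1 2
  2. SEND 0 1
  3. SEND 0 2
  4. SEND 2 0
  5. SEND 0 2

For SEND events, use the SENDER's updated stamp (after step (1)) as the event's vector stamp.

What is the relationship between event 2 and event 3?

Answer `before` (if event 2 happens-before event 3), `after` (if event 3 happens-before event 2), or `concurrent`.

Answer: before

Derivation:
Initial: VV[0]=[0, 0, 0]
Initial: VV[1]=[0, 0, 0]
Initial: VV[2]=[0, 0, 0]
Event 1: SEND 1->2: VV[1][1]++ -> VV[1]=[0, 1, 0], msg_vec=[0, 1, 0]; VV[2]=max(VV[2],msg_vec) then VV[2][2]++ -> VV[2]=[0, 1, 1]
Event 2: SEND 0->1: VV[0][0]++ -> VV[0]=[1, 0, 0], msg_vec=[1, 0, 0]; VV[1]=max(VV[1],msg_vec) then VV[1][1]++ -> VV[1]=[1, 2, 0]
Event 3: SEND 0->2: VV[0][0]++ -> VV[0]=[2, 0, 0], msg_vec=[2, 0, 0]; VV[2]=max(VV[2],msg_vec) then VV[2][2]++ -> VV[2]=[2, 1, 2]
Event 4: SEND 2->0: VV[2][2]++ -> VV[2]=[2, 1, 3], msg_vec=[2, 1, 3]; VV[0]=max(VV[0],msg_vec) then VV[0][0]++ -> VV[0]=[3, 1, 3]
Event 5: SEND 0->2: VV[0][0]++ -> VV[0]=[4, 1, 3], msg_vec=[4, 1, 3]; VV[2]=max(VV[2],msg_vec) then VV[2][2]++ -> VV[2]=[4, 1, 4]
Event 2 stamp: [1, 0, 0]
Event 3 stamp: [2, 0, 0]
[1, 0, 0] <= [2, 0, 0]? True
[2, 0, 0] <= [1, 0, 0]? False
Relation: before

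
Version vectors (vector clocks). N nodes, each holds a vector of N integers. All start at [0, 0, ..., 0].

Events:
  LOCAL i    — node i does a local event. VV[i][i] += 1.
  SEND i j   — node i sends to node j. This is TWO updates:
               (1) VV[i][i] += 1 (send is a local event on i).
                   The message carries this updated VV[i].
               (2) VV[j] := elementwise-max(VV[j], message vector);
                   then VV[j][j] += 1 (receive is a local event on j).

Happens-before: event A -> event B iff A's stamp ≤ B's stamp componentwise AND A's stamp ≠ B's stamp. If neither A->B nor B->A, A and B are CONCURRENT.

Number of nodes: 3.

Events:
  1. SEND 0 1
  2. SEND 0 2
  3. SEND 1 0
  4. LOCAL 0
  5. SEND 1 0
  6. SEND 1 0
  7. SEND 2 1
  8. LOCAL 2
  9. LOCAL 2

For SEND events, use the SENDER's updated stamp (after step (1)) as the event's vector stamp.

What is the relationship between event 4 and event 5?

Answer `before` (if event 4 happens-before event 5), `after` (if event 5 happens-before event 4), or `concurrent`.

Initial: VV[0]=[0, 0, 0]
Initial: VV[1]=[0, 0, 0]
Initial: VV[2]=[0, 0, 0]
Event 1: SEND 0->1: VV[0][0]++ -> VV[0]=[1, 0, 0], msg_vec=[1, 0, 0]; VV[1]=max(VV[1],msg_vec) then VV[1][1]++ -> VV[1]=[1, 1, 0]
Event 2: SEND 0->2: VV[0][0]++ -> VV[0]=[2, 0, 0], msg_vec=[2, 0, 0]; VV[2]=max(VV[2],msg_vec) then VV[2][2]++ -> VV[2]=[2, 0, 1]
Event 3: SEND 1->0: VV[1][1]++ -> VV[1]=[1, 2, 0], msg_vec=[1, 2, 0]; VV[0]=max(VV[0],msg_vec) then VV[0][0]++ -> VV[0]=[3, 2, 0]
Event 4: LOCAL 0: VV[0][0]++ -> VV[0]=[4, 2, 0]
Event 5: SEND 1->0: VV[1][1]++ -> VV[1]=[1, 3, 0], msg_vec=[1, 3, 0]; VV[0]=max(VV[0],msg_vec) then VV[0][0]++ -> VV[0]=[5, 3, 0]
Event 6: SEND 1->0: VV[1][1]++ -> VV[1]=[1, 4, 0], msg_vec=[1, 4, 0]; VV[0]=max(VV[0],msg_vec) then VV[0][0]++ -> VV[0]=[6, 4, 0]
Event 7: SEND 2->1: VV[2][2]++ -> VV[2]=[2, 0, 2], msg_vec=[2, 0, 2]; VV[1]=max(VV[1],msg_vec) then VV[1][1]++ -> VV[1]=[2, 5, 2]
Event 8: LOCAL 2: VV[2][2]++ -> VV[2]=[2, 0, 3]
Event 9: LOCAL 2: VV[2][2]++ -> VV[2]=[2, 0, 4]
Event 4 stamp: [4, 2, 0]
Event 5 stamp: [1, 3, 0]
[4, 2, 0] <= [1, 3, 0]? False
[1, 3, 0] <= [4, 2, 0]? False
Relation: concurrent

Answer: concurrent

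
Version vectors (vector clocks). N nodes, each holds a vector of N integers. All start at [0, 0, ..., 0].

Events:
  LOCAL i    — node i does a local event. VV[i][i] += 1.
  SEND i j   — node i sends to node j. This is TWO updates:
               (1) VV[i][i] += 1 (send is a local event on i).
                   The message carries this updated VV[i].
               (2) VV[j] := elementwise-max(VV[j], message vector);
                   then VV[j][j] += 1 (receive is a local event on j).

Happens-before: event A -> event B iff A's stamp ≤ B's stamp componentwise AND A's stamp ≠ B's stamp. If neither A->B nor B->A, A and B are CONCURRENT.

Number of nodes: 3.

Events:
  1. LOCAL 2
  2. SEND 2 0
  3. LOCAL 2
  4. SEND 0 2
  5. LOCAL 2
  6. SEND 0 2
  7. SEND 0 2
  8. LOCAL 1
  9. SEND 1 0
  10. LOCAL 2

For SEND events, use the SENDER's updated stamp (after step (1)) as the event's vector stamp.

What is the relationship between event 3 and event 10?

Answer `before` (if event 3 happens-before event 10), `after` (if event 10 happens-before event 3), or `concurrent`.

Initial: VV[0]=[0, 0, 0]
Initial: VV[1]=[0, 0, 0]
Initial: VV[2]=[0, 0, 0]
Event 1: LOCAL 2: VV[2][2]++ -> VV[2]=[0, 0, 1]
Event 2: SEND 2->0: VV[2][2]++ -> VV[2]=[0, 0, 2], msg_vec=[0, 0, 2]; VV[0]=max(VV[0],msg_vec) then VV[0][0]++ -> VV[0]=[1, 0, 2]
Event 3: LOCAL 2: VV[2][2]++ -> VV[2]=[0, 0, 3]
Event 4: SEND 0->2: VV[0][0]++ -> VV[0]=[2, 0, 2], msg_vec=[2, 0, 2]; VV[2]=max(VV[2],msg_vec) then VV[2][2]++ -> VV[2]=[2, 0, 4]
Event 5: LOCAL 2: VV[2][2]++ -> VV[2]=[2, 0, 5]
Event 6: SEND 0->2: VV[0][0]++ -> VV[0]=[3, 0, 2], msg_vec=[3, 0, 2]; VV[2]=max(VV[2],msg_vec) then VV[2][2]++ -> VV[2]=[3, 0, 6]
Event 7: SEND 0->2: VV[0][0]++ -> VV[0]=[4, 0, 2], msg_vec=[4, 0, 2]; VV[2]=max(VV[2],msg_vec) then VV[2][2]++ -> VV[2]=[4, 0, 7]
Event 8: LOCAL 1: VV[1][1]++ -> VV[1]=[0, 1, 0]
Event 9: SEND 1->0: VV[1][1]++ -> VV[1]=[0, 2, 0], msg_vec=[0, 2, 0]; VV[0]=max(VV[0],msg_vec) then VV[0][0]++ -> VV[0]=[5, 2, 2]
Event 10: LOCAL 2: VV[2][2]++ -> VV[2]=[4, 0, 8]
Event 3 stamp: [0, 0, 3]
Event 10 stamp: [4, 0, 8]
[0, 0, 3] <= [4, 0, 8]? True
[4, 0, 8] <= [0, 0, 3]? False
Relation: before

Answer: before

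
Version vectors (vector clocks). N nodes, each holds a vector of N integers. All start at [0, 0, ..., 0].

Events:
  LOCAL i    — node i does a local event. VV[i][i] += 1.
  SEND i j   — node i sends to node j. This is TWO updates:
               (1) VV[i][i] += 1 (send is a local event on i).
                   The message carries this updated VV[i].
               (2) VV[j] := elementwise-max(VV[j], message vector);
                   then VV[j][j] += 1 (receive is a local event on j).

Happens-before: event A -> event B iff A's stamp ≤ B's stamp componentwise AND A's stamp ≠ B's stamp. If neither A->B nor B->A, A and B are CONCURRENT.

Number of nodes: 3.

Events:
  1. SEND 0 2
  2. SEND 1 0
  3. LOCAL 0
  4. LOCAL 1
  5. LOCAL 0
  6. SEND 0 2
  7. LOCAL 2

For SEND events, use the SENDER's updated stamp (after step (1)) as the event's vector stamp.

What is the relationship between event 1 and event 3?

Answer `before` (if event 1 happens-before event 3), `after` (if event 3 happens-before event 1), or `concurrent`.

Initial: VV[0]=[0, 0, 0]
Initial: VV[1]=[0, 0, 0]
Initial: VV[2]=[0, 0, 0]
Event 1: SEND 0->2: VV[0][0]++ -> VV[0]=[1, 0, 0], msg_vec=[1, 0, 0]; VV[2]=max(VV[2],msg_vec) then VV[2][2]++ -> VV[2]=[1, 0, 1]
Event 2: SEND 1->0: VV[1][1]++ -> VV[1]=[0, 1, 0], msg_vec=[0, 1, 0]; VV[0]=max(VV[0],msg_vec) then VV[0][0]++ -> VV[0]=[2, 1, 0]
Event 3: LOCAL 0: VV[0][0]++ -> VV[0]=[3, 1, 0]
Event 4: LOCAL 1: VV[1][1]++ -> VV[1]=[0, 2, 0]
Event 5: LOCAL 0: VV[0][0]++ -> VV[0]=[4, 1, 0]
Event 6: SEND 0->2: VV[0][0]++ -> VV[0]=[5, 1, 0], msg_vec=[5, 1, 0]; VV[2]=max(VV[2],msg_vec) then VV[2][2]++ -> VV[2]=[5, 1, 2]
Event 7: LOCAL 2: VV[2][2]++ -> VV[2]=[5, 1, 3]
Event 1 stamp: [1, 0, 0]
Event 3 stamp: [3, 1, 0]
[1, 0, 0] <= [3, 1, 0]? True
[3, 1, 0] <= [1, 0, 0]? False
Relation: before

Answer: before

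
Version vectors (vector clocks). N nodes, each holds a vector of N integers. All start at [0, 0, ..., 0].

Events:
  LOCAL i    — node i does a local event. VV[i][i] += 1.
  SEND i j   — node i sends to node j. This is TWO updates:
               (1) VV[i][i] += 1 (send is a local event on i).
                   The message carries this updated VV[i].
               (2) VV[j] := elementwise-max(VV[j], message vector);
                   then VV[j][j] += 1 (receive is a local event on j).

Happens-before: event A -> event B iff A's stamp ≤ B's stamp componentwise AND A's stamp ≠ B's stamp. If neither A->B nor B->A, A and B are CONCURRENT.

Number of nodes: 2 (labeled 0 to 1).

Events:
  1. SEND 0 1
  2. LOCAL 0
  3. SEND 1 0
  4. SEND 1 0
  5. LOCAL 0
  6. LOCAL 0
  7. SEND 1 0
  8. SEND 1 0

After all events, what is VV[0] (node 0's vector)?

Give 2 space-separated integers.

Initial: VV[0]=[0, 0]
Initial: VV[1]=[0, 0]
Event 1: SEND 0->1: VV[0][0]++ -> VV[0]=[1, 0], msg_vec=[1, 0]; VV[1]=max(VV[1],msg_vec) then VV[1][1]++ -> VV[1]=[1, 1]
Event 2: LOCAL 0: VV[0][0]++ -> VV[0]=[2, 0]
Event 3: SEND 1->0: VV[1][1]++ -> VV[1]=[1, 2], msg_vec=[1, 2]; VV[0]=max(VV[0],msg_vec) then VV[0][0]++ -> VV[0]=[3, 2]
Event 4: SEND 1->0: VV[1][1]++ -> VV[1]=[1, 3], msg_vec=[1, 3]; VV[0]=max(VV[0],msg_vec) then VV[0][0]++ -> VV[0]=[4, 3]
Event 5: LOCAL 0: VV[0][0]++ -> VV[0]=[5, 3]
Event 6: LOCAL 0: VV[0][0]++ -> VV[0]=[6, 3]
Event 7: SEND 1->0: VV[1][1]++ -> VV[1]=[1, 4], msg_vec=[1, 4]; VV[0]=max(VV[0],msg_vec) then VV[0][0]++ -> VV[0]=[7, 4]
Event 8: SEND 1->0: VV[1][1]++ -> VV[1]=[1, 5], msg_vec=[1, 5]; VV[0]=max(VV[0],msg_vec) then VV[0][0]++ -> VV[0]=[8, 5]
Final vectors: VV[0]=[8, 5]; VV[1]=[1, 5]

Answer: 8 5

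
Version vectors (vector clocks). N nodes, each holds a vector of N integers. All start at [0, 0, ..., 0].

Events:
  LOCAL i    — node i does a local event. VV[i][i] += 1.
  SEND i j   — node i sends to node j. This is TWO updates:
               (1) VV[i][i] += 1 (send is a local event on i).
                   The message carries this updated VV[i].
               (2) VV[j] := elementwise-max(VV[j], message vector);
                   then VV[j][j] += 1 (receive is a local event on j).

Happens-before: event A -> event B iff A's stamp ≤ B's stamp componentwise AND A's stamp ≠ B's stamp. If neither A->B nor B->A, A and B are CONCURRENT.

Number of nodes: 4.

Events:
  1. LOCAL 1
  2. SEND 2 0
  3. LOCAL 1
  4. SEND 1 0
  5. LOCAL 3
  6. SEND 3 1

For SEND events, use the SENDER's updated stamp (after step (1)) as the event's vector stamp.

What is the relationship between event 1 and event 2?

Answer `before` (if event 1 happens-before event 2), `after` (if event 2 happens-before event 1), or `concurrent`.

Initial: VV[0]=[0, 0, 0, 0]
Initial: VV[1]=[0, 0, 0, 0]
Initial: VV[2]=[0, 0, 0, 0]
Initial: VV[3]=[0, 0, 0, 0]
Event 1: LOCAL 1: VV[1][1]++ -> VV[1]=[0, 1, 0, 0]
Event 2: SEND 2->0: VV[2][2]++ -> VV[2]=[0, 0, 1, 0], msg_vec=[0, 0, 1, 0]; VV[0]=max(VV[0],msg_vec) then VV[0][0]++ -> VV[0]=[1, 0, 1, 0]
Event 3: LOCAL 1: VV[1][1]++ -> VV[1]=[0, 2, 0, 0]
Event 4: SEND 1->0: VV[1][1]++ -> VV[1]=[0, 3, 0, 0], msg_vec=[0, 3, 0, 0]; VV[0]=max(VV[0],msg_vec) then VV[0][0]++ -> VV[0]=[2, 3, 1, 0]
Event 5: LOCAL 3: VV[3][3]++ -> VV[3]=[0, 0, 0, 1]
Event 6: SEND 3->1: VV[3][3]++ -> VV[3]=[0, 0, 0, 2], msg_vec=[0, 0, 0, 2]; VV[1]=max(VV[1],msg_vec) then VV[1][1]++ -> VV[1]=[0, 4, 0, 2]
Event 1 stamp: [0, 1, 0, 0]
Event 2 stamp: [0, 0, 1, 0]
[0, 1, 0, 0] <= [0, 0, 1, 0]? False
[0, 0, 1, 0] <= [0, 1, 0, 0]? False
Relation: concurrent

Answer: concurrent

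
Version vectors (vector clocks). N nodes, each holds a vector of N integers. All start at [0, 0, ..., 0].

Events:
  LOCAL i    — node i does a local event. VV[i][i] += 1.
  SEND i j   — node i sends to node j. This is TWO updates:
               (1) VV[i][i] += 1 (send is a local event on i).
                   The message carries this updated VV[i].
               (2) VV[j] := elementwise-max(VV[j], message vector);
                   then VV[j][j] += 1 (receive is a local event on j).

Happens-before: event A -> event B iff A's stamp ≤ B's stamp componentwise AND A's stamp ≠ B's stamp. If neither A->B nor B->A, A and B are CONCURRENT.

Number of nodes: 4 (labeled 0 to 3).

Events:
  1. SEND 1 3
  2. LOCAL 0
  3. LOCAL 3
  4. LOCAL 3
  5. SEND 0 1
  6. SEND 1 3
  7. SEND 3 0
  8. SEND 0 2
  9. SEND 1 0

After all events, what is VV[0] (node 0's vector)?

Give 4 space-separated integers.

Answer: 5 4 0 5

Derivation:
Initial: VV[0]=[0, 0, 0, 0]
Initial: VV[1]=[0, 0, 0, 0]
Initial: VV[2]=[0, 0, 0, 0]
Initial: VV[3]=[0, 0, 0, 0]
Event 1: SEND 1->3: VV[1][1]++ -> VV[1]=[0, 1, 0, 0], msg_vec=[0, 1, 0, 0]; VV[3]=max(VV[3],msg_vec) then VV[3][3]++ -> VV[3]=[0, 1, 0, 1]
Event 2: LOCAL 0: VV[0][0]++ -> VV[0]=[1, 0, 0, 0]
Event 3: LOCAL 3: VV[3][3]++ -> VV[3]=[0, 1, 0, 2]
Event 4: LOCAL 3: VV[3][3]++ -> VV[3]=[0, 1, 0, 3]
Event 5: SEND 0->1: VV[0][0]++ -> VV[0]=[2, 0, 0, 0], msg_vec=[2, 0, 0, 0]; VV[1]=max(VV[1],msg_vec) then VV[1][1]++ -> VV[1]=[2, 2, 0, 0]
Event 6: SEND 1->3: VV[1][1]++ -> VV[1]=[2, 3, 0, 0], msg_vec=[2, 3, 0, 0]; VV[3]=max(VV[3],msg_vec) then VV[3][3]++ -> VV[3]=[2, 3, 0, 4]
Event 7: SEND 3->0: VV[3][3]++ -> VV[3]=[2, 3, 0, 5], msg_vec=[2, 3, 0, 5]; VV[0]=max(VV[0],msg_vec) then VV[0][0]++ -> VV[0]=[3, 3, 0, 5]
Event 8: SEND 0->2: VV[0][0]++ -> VV[0]=[4, 3, 0, 5], msg_vec=[4, 3, 0, 5]; VV[2]=max(VV[2],msg_vec) then VV[2][2]++ -> VV[2]=[4, 3, 1, 5]
Event 9: SEND 1->0: VV[1][1]++ -> VV[1]=[2, 4, 0, 0], msg_vec=[2, 4, 0, 0]; VV[0]=max(VV[0],msg_vec) then VV[0][0]++ -> VV[0]=[5, 4, 0, 5]
Final vectors: VV[0]=[5, 4, 0, 5]; VV[1]=[2, 4, 0, 0]; VV[2]=[4, 3, 1, 5]; VV[3]=[2, 3, 0, 5]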